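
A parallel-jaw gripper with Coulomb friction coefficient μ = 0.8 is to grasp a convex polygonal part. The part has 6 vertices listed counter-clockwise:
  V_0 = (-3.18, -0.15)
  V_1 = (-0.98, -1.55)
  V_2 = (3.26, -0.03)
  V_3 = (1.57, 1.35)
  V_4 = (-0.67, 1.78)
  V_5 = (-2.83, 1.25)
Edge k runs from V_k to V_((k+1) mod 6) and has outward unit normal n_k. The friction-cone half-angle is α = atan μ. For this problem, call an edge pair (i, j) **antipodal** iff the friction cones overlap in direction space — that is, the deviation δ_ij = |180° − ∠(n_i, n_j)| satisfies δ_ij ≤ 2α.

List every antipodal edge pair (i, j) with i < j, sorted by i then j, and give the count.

count = 8; pairs: (0,2), (0,3), (0,4), (1,2), (1,3), (1,4), (1,5), (2,5)

α = atan 0.8 = 38.66°;  2α = 77.32°
n_0 = (-0.5369, -0.8437)
n_1 = (+0.3375, -0.9413)
n_2 = (+0.6325, +0.7746)
n_3 = (+0.1885, +0.9821)
n_4 = (-0.2383, +0.9712)
n_5 = (-0.9701, +0.2425)
  (0,1): δ = 127.81°  ·
  (0,2): δ = 6.76°  ✓
  (0,3): δ = 21.60°  ✓
  (0,4): δ = 46.26°  ✓
  (0,5): δ = 108.43°  ·
  (1,2): δ = 58.96°  ✓
  (1,3): δ = 30.59°  ✓
  (1,4): δ = 5.94°  ✓
  (1,5): δ = 56.24°  ✓
  (2,3): δ = 151.63°  ·
  (2,4): δ = 126.98°  ·
  (2,5): δ = 64.80°  ✓
  (3,4): δ = 155.35°  ·
  (3,5): δ = 93.17°  ·
  (4,5): δ = 117.82°  ·
antipodal pairs: 8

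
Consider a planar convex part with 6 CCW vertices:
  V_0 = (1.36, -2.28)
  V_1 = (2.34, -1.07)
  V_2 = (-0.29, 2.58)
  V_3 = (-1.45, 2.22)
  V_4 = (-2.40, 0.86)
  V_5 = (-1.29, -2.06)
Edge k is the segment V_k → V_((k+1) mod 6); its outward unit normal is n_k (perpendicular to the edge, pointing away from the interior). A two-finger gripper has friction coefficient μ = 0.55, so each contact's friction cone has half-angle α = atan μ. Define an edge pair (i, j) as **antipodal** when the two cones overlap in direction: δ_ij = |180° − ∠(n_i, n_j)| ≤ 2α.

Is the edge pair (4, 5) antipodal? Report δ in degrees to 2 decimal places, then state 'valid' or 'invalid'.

α = atan 0.55 = 28.81°;  2α = 57.62°
edge 4: e_4 = (+1.11, -2.92);  n_4 = (-0.9347, -0.3553)
edge 5: e_5 = (+2.65, -0.22);  n_5 = (-0.0827, -0.9966)
∠(n_4, n_5) = 64.44°
δ = |180° − 64.44°| = 115.56°
115.56° > 2α = 57.62°  →  invalid

δ = 115.56°, invalid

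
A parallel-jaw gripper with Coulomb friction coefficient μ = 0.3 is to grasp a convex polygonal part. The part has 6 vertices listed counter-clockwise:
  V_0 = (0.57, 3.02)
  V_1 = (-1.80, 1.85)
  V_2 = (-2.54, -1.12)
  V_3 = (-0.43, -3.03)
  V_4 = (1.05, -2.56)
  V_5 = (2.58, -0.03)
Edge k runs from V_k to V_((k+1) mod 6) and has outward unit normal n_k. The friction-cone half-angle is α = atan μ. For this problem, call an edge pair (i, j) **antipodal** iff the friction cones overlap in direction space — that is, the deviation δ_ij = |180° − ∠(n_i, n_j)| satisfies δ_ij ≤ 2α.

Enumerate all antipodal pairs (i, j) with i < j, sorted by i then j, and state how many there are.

count = 4; pairs: (0,3), (0,4), (1,4), (2,5)

α = atan 0.3 = 16.70°;  2α = 33.40°
n_0 = (-0.4427, +0.8967)
n_1 = (-0.9703, +0.2418)
n_2 = (-0.6711, -0.7414)
n_3 = (+0.3027, -0.9531)
n_4 = (+0.8557, -0.5175)
n_5 = (+0.8350, +0.5503)
  (0,1): δ = 130.27°  ·
  (0,2): δ = 68.43°  ·
  (0,3): δ = 8.66°  ✓
  (0,4): δ = 32.56°  ✓
  (0,5): δ = 97.11°  ·
  (1,2): δ = 118.16°  ·
  (1,3): δ = 58.39°  ·
  (1,4): δ = 17.17°  ✓
  (1,5): δ = 47.38°  ·
  (2,3): δ = 120.23°  ·
  (2,4): δ = 79.01°  ·
  (2,5): δ = 14.46°  ✓
  (3,4): δ = 138.78°  ·
  (3,5): δ = 74.23°  ·
  (4,5): δ = 115.45°  ·
antipodal pairs: 4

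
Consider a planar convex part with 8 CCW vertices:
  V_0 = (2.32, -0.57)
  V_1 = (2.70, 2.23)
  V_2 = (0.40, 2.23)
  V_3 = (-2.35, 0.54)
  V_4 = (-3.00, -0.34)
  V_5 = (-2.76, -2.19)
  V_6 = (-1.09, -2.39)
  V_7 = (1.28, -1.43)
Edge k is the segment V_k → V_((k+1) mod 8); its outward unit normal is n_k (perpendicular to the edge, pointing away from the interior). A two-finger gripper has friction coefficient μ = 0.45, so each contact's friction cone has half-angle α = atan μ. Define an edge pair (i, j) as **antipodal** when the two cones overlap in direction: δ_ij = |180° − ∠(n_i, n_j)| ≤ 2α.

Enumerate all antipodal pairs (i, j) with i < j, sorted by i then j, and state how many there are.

α = atan 0.45 = 24.23°;  2α = 48.46°
n_0 = (+0.9909, -0.1345)
n_1 = (+0.0000, +1.0000)
n_2 = (-0.5236, +0.8520)
n_3 = (-0.8044, +0.5941)
n_4 = (-0.9917, -0.1287)
n_5 = (-0.1189, -0.9929)
n_6 = (+0.3754, -0.9268)
n_7 = (+0.6373, -0.7706)
  (0,1): δ = 82.27°  ·
  (0,2): δ = 50.70°  ·
  (0,3): δ = 28.72°  ✓
  (0,4): δ = 15.12°  ✓
  (0,5): δ = 90.90°  ·
  (0,6): δ = 119.78°  ·
  (0,7): δ = 137.32°  ·
  (1,2): δ = 148.43°  ·
  (1,3): δ = 126.45°  ·
  (1,4): δ = 82.61°  ·
  (1,5): δ = 6.83°  ✓
  (1,6): δ = 22.05°  ✓
  (1,7): δ = 39.59°  ✓
  (2,3): δ = 158.02°  ·
  (2,4): δ = 114.18°  ·
  (2,5): δ = 38.40°  ✓
  (2,6): δ = 9.52°  ✓
  (2,7): δ = 8.02°  ✓
  (3,4): δ = 136.16°  ·
  (3,5): δ = 60.38°  ·
  (3,6): δ = 31.50°  ✓
  (3,7): δ = 13.96°  ✓
  (4,5): δ = 104.22°  ·
  (4,6): δ = 75.34°  ·
  (4,7): δ = 57.80°  ·
  (5,6): δ = 151.12°  ·
  (5,7): δ = 133.58°  ·
  (6,7): δ = 162.46°  ·
antipodal pairs: 10

count = 10; pairs: (0,3), (0,4), (1,5), (1,6), (1,7), (2,5), (2,6), (2,7), (3,6), (3,7)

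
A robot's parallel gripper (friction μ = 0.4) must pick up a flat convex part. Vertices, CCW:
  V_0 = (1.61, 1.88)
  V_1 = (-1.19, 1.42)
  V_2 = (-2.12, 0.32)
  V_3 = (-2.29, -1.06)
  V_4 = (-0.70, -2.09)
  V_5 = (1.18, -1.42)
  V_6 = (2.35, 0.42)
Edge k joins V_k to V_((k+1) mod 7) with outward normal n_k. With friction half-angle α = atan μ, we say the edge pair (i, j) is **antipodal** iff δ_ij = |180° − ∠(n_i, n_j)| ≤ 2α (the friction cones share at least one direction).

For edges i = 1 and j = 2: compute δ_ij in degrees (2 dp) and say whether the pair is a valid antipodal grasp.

α = atan 0.4 = 21.80°;  2α = 43.60°
edge 1: e_1 = (-0.93, -1.10);  n_1 = (-0.7636, +0.6456)
edge 2: e_2 = (-0.17, -1.38);  n_2 = (-0.9925, +0.1223)
∠(n_1, n_2) = 33.19°
δ = |180° − 33.19°| = 146.81°
146.81° > 2α = 43.60°  →  invalid

δ = 146.81°, invalid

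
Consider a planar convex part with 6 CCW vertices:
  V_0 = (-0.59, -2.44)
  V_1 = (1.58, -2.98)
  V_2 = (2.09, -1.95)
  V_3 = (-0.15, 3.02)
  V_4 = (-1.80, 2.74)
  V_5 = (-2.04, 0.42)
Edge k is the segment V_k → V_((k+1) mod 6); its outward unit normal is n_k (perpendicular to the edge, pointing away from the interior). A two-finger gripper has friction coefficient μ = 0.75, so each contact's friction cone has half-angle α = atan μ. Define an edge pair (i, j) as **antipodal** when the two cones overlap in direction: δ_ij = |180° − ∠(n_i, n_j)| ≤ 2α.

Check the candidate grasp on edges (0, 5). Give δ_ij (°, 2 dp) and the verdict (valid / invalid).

α = atan 0.75 = 36.87°;  2α = 73.74°
edge 0: e_0 = (+2.17, -0.54);  n_0 = (-0.2415, -0.9704)
edge 5: e_5 = (+1.45, -2.86);  n_5 = (-0.8919, -0.4522)
∠(n_0, n_5) = 49.14°
δ = |180° − 49.14°| = 130.86°
130.86° > 2α = 73.74°  →  invalid

δ = 130.86°, invalid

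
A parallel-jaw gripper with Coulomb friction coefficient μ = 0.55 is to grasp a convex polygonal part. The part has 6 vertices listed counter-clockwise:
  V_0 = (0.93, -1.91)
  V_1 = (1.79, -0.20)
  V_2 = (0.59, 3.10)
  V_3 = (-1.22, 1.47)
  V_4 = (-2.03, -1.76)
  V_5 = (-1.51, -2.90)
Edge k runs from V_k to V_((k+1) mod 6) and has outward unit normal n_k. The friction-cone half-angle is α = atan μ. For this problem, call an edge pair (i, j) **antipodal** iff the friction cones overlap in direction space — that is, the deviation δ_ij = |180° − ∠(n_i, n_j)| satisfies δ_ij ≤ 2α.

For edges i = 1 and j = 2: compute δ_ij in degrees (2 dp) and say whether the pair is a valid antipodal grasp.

α = atan 0.55 = 28.81°;  2α = 57.62°
edge 1: e_1 = (-1.20, +3.30);  n_1 = (+0.9398, +0.3417)
edge 2: e_2 = (-1.81, -1.63);  n_2 = (-0.6692, +0.7431)
∠(n_1, n_2) = 112.02°
δ = |180° − 112.02°| = 67.98°
67.98° > 2α = 57.62°  →  invalid

δ = 67.98°, invalid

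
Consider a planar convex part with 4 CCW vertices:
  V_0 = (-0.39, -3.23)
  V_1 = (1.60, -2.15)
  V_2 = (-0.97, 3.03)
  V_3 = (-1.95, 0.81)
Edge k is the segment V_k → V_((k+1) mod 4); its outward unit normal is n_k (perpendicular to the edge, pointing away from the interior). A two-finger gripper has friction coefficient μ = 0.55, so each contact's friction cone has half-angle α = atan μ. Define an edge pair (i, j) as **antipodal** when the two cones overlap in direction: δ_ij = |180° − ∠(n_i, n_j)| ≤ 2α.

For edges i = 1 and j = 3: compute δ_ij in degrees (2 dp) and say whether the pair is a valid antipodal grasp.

α = atan 0.55 = 28.81°;  2α = 57.62°
edge 1: e_1 = (-2.57, +5.18);  n_1 = (+0.8958, +0.4444)
edge 3: e_3 = (+1.56, -4.04);  n_3 = (-0.9329, -0.3602)
∠(n_1, n_3) = 174.73°
δ = |180° − 174.73°| = 5.27°
5.27° ≤ 2α = 57.62°  →  valid

δ = 5.27°, valid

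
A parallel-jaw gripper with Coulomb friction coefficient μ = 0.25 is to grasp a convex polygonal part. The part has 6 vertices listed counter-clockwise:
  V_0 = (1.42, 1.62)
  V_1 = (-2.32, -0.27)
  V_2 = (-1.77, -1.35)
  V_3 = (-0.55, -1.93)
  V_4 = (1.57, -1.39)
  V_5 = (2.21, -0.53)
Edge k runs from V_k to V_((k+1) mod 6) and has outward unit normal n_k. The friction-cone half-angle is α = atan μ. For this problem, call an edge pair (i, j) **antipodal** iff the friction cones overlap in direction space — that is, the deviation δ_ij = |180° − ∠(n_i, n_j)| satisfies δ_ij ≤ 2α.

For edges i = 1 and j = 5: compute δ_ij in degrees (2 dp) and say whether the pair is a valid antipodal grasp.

α = atan 0.25 = 14.04°;  2α = 28.07°
edge 1: e_1 = (+0.55, -1.08);  n_1 = (-0.8911, -0.4538)
edge 5: e_5 = (-0.79, +2.15);  n_5 = (+0.9386, +0.3449)
∠(n_1, n_5) = 173.19°
δ = |180° − 173.19°| = 6.81°
6.81° ≤ 2α = 28.07°  →  valid

δ = 6.81°, valid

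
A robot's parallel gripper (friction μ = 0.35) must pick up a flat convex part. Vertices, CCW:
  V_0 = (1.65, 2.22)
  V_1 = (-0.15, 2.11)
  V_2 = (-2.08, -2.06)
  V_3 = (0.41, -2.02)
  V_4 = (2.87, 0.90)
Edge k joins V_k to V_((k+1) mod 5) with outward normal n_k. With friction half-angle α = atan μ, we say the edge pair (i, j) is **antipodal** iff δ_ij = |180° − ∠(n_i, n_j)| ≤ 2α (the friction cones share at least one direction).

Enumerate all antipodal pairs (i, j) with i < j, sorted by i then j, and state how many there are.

count = 2; pairs: (0,2), (1,3)

α = atan 0.35 = 19.29°;  2α = 38.58°
n_0 = (-0.0610, +0.9981)
n_1 = (-0.9075, +0.4200)
n_2 = (+0.0161, -0.9999)
n_3 = (+0.7648, -0.6443)
n_4 = (+0.7344, +0.6787)
  (0,1): δ = 118.33°  ·
  (0,2): δ = 2.58°  ✓
  (0,3): δ = 46.39°  ·
  (0,4): δ = 129.25°  ·
  (1,2): δ = 64.24°  ·
  (1,3): δ = 15.28°  ✓
  (1,4): δ = 67.58°  ·
  (2,3): δ = 131.03°  ·
  (2,4): δ = 48.17°  ·
  (3,4): δ = 97.14°  ·
antipodal pairs: 2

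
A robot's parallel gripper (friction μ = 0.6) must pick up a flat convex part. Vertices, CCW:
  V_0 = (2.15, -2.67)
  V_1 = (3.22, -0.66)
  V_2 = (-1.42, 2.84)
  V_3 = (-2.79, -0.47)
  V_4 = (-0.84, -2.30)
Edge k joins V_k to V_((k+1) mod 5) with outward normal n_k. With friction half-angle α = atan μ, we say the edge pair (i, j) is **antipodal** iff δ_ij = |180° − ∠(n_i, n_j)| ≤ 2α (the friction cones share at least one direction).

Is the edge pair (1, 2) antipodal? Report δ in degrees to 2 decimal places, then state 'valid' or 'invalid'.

δ = 75.46°, invalid

α = atan 0.6 = 30.96°;  2α = 61.93°
edge 1: e_1 = (-4.64, +3.50);  n_1 = (+0.6022, +0.7983)
edge 2: e_2 = (-1.37, -3.31);  n_2 = (-0.9240, +0.3824)
∠(n_1, n_2) = 104.54°
δ = |180° − 104.54°| = 75.46°
75.46° > 2α = 61.93°  →  invalid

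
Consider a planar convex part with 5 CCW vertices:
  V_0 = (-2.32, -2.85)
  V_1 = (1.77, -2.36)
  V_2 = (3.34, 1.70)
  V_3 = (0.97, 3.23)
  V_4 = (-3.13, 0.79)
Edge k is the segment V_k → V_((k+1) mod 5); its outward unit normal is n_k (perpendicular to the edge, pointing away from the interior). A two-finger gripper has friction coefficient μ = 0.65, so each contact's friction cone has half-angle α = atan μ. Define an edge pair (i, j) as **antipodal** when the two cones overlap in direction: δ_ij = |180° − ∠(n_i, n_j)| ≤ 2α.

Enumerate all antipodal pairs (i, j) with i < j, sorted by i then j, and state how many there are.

α = atan 0.65 = 33.02°;  2α = 66.05°
n_0 = (+0.1190, -0.9929)
n_1 = (+0.9327, -0.3607)
n_2 = (+0.5424, +0.8401)
n_3 = (-0.5114, +0.8593)
n_4 = (-0.9761, -0.2172)
  (0,1): δ = 117.97°  ·
  (0,2): δ = 39.68°  ✓
  (0,3): δ = 23.93°  ✓
  (0,4): δ = 95.71°  ·
  (1,2): δ = 101.70°  ·
  (1,3): δ = 38.10°  ✓
  (1,4): δ = 33.69°  ✓
  (2,3): δ = 116.40°  ·
  (2,4): δ = 44.61°  ✓
  (3,4): δ = 108.21°  ·
antipodal pairs: 5

count = 5; pairs: (0,2), (0,3), (1,3), (1,4), (2,4)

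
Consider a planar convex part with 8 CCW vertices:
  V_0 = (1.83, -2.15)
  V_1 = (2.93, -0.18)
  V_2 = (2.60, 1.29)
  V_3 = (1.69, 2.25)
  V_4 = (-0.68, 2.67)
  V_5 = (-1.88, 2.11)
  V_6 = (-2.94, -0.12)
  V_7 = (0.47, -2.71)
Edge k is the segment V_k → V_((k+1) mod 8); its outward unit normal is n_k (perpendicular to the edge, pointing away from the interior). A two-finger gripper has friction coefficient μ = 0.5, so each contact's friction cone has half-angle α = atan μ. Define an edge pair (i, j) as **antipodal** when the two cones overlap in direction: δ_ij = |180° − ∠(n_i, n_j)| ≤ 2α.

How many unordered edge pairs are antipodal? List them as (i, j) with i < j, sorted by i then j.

count = 9; pairs: (0,4), (0,5), (1,5), (1,6), (2,6), (3,6), (3,7), (4,7), (5,7)

α = atan 0.5 = 26.57°;  2α = 53.13°
n_0 = (+0.8731, -0.4875)
n_1 = (+0.9757, +0.2190)
n_2 = (+0.7258, +0.6880)
n_3 = (+0.1745, +0.9847)
n_4 = (-0.4229, +0.9062)
n_5 = (-0.9032, +0.4293)
n_6 = (-0.6048, -0.7963)
n_7 = (+0.3807, -0.9247)
  (0,1): δ = 138.17°  ·
  (0,2): δ = 107.35°  ·
  (0,3): δ = 70.87°  ·
  (0,4): δ = 35.81°  ✓
  (0,5): δ = 3.75°  ✓
  (0,6): δ = 81.96°  ·
  (0,7): δ = 141.56°  ·
  (1,2): δ = 149.18°  ·
  (1,3): δ = 112.70°  ·
  (1,4): δ = 77.64°  ·
  (1,5): δ = 38.08°  ✓
  (1,6): δ = 40.13°  ✓
  (1,7): δ = 99.73°  ·
  (2,3): δ = 143.52°  ·
  (2,4): δ = 108.45°  ·
  (2,5): δ = 68.89°  ·
  (2,6): δ = 9.31°  ✓
  (2,7): δ = 68.91°  ·
  (3,4): δ = 144.93°  ·
  (3,5): δ = 105.37°  ·
  (3,6): δ = 27.17°  ✓
  (3,7): δ = 32.43°  ✓
  (4,5): δ = 140.44°  ·
  (4,6): δ = 62.23°  ·
  (4,7): δ = 2.64°  ✓
  (5,6): δ = 101.79°  ·
  (5,7): δ = 42.20°  ✓
  (6,7): δ = 120.40°  ·
antipodal pairs: 9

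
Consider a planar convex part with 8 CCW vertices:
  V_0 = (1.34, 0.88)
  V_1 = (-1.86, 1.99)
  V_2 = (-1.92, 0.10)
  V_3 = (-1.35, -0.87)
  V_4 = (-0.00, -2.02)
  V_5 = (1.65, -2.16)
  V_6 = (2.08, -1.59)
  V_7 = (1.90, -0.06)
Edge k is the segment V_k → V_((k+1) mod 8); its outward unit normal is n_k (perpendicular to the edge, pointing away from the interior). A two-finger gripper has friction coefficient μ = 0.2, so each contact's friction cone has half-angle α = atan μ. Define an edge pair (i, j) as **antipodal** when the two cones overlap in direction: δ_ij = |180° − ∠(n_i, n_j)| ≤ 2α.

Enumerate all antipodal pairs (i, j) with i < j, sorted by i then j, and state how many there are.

count = 5; pairs: (0,3), (0,4), (1,6), (2,7), (3,7)

α = atan 0.2 = 11.31°;  2α = 22.62°
n_0 = (+0.3277, +0.9448)
n_1 = (-0.9995, +0.0317)
n_2 = (-0.8622, -0.5066)
n_3 = (-0.6485, -0.7612)
n_4 = (-0.0845, -0.9964)
n_5 = (+0.7983, -0.6022)
n_6 = (+0.9932, +0.1168)
n_7 = (+0.8591, +0.5118)
  (0,1): δ = 72.69°  ·
  (0,2): δ = 40.43°  ·
  (0,3): δ = 21.30°  ✓
  (0,4): δ = 14.28°  ✓
  (0,5): δ = 72.10°  ·
  (0,6): δ = 115.84°  ·
  (0,7): δ = 139.91°  ·
  (1,2): δ = 147.74°  ·
  (1,3): δ = 128.61°  ·
  (1,4): δ = 93.03°  ·
  (1,5): δ = 35.21°  ·
  (1,6): δ = 8.53°  ✓
  (1,7): δ = 32.60°  ·
  (2,3): δ = 160.87°  ·
  (2,4): δ = 125.29°  ·
  (2,5): δ = 67.47°  ·
  (2,6): δ = 23.73°  ·
  (2,7): δ = 0.34°  ✓
  (3,4): δ = 144.42°  ·
  (3,5): δ = 86.60°  ·
  (3,6): δ = 42.86°  ·
  (3,7): δ = 18.79°  ✓
  (4,5): δ = 122.18°  ·
  (4,6): δ = 78.44°  ·
  (4,7): δ = 54.37°  ·
  (5,6): δ = 136.26°  ·
  (5,7): δ = 112.19°  ·
  (6,7): δ = 155.93°  ·
antipodal pairs: 5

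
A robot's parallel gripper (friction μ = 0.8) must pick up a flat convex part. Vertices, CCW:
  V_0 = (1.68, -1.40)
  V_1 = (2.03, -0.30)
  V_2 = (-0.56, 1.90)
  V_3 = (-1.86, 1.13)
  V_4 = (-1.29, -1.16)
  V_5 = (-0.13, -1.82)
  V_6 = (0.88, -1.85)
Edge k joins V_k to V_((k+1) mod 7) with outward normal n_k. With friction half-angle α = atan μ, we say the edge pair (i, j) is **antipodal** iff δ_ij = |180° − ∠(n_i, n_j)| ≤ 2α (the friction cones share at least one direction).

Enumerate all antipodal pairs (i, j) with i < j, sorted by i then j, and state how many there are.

count = 10; pairs: (0,2), (0,3), (1,3), (1,4), (1,5), (1,6), (2,4), (2,5), (2,6), (3,6)

α = atan 0.8 = 38.66°;  2α = 77.32°
n_0 = (+0.9529, -0.3032)
n_1 = (+0.6474, +0.7622)
n_2 = (-0.5096, +0.8604)
n_3 = (-0.9704, -0.2415)
n_4 = (-0.4945, -0.8692)
n_5 = (-0.0297, -0.9996)
n_6 = (+0.4903, -0.8716)
  (0,1): δ = 112.70°  ·
  (0,2): δ = 41.71°  ✓
  (0,3): δ = 31.63°  ✓
  (0,4): δ = 78.01°  ·
  (0,5): δ = 105.95°  ·
  (0,6): δ = 137.01°  ·
  (1,2): δ = 109.02°  ·
  (1,3): δ = 35.68°  ✓
  (1,4): δ = 10.71°  ✓
  (1,5): δ = 38.64°  ✓
  (1,6): δ = 69.70°  ✓
  (2,3): δ = 106.66°  ·
  (2,4): δ = 60.28°  ✓
  (2,5): δ = 32.34°  ✓
  (2,6): δ = 1.28°  ✓
  (3,4): δ = 133.62°  ·
  (3,5): δ = 105.68°  ·
  (3,6): δ = 74.62°  ✓
  (4,5): δ = 152.06°  ·
  (4,6): δ = 121.00°  ·
  (5,6): δ = 148.94°  ·
antipodal pairs: 10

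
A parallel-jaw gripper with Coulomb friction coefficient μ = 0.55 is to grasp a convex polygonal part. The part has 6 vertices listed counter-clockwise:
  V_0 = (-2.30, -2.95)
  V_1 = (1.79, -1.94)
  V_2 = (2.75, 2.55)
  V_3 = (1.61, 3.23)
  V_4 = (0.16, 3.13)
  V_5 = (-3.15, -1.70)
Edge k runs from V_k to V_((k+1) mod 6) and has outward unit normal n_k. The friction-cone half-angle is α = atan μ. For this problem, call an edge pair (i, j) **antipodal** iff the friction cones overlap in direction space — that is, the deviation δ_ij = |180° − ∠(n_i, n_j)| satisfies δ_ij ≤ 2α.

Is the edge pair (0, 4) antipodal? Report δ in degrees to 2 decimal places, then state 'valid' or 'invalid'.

α = atan 0.55 = 28.81°;  2α = 57.62°
edge 0: e_0 = (+4.09, +1.01);  n_0 = (+0.2397, -0.9708)
edge 4: e_4 = (-3.31, -4.83);  n_4 = (-0.8249, +0.5653)
∠(n_0, n_4) = 138.29°
δ = |180° − 138.29°| = 41.71°
41.71° ≤ 2α = 57.62°  →  valid

δ = 41.71°, valid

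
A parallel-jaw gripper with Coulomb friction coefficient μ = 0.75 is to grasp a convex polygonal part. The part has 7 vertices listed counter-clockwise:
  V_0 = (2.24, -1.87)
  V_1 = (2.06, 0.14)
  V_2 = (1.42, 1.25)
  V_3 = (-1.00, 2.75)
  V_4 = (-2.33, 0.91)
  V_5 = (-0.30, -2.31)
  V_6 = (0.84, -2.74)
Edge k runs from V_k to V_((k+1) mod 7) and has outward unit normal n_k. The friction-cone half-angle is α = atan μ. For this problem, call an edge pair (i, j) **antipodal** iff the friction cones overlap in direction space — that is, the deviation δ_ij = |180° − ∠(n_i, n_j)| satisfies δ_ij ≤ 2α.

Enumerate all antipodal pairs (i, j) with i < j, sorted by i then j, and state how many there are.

count = 10; pairs: (0,3), (0,4), (0,5), (1,3), (1,4), (1,5), (2,4), (2,5), (2,6), (3,6)

α = atan 0.75 = 36.87°;  2α = 73.74°
n_0 = (+0.9960, +0.0892)
n_1 = (+0.8663, +0.4995)
n_2 = (+0.5268, +0.8500)
n_3 = (-0.8104, +0.5858)
n_4 = (-0.8459, -0.5333)
n_5 = (-0.3529, -0.9357)
n_6 = (+0.5278, -0.8494)
  (0,1): δ = 155.15°  ·
  (0,2): δ = 126.91°  ·
  (0,3): δ = 40.98°  ✓
  (0,4): δ = 27.11°  ✓
  (0,5): δ = 64.22°  ✓
  (0,6): δ = 116.74°  ·
  (1,2): δ = 151.76°  ·
  (1,3): δ = 65.83°  ✓
  (1,4): δ = 2.26°  ✓
  (1,5): δ = 39.37°  ✓
  (1,6): δ = 91.89°  ·
  (2,3): δ = 94.07°  ·
  (2,4): δ = 25.98°  ✓
  (2,5): δ = 11.13°  ✓
  (2,6): δ = 63.65°  ✓
  (3,4): δ = 111.91°  ·
  (3,5): δ = 74.81°  ·
  (3,6): δ = 22.28°  ✓
  (4,5): δ = 142.89°  ·
  (4,6): δ = 90.37°  ·
  (5,6): δ = 127.48°  ·
antipodal pairs: 10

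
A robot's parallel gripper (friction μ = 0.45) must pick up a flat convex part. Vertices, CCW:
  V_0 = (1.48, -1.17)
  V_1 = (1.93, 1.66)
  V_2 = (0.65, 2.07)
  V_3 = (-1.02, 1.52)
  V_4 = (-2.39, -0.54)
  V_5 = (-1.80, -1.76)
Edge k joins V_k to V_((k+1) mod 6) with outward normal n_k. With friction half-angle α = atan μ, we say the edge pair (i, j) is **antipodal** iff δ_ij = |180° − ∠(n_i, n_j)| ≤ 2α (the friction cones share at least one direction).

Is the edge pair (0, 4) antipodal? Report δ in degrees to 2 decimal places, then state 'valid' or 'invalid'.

δ = 34.84°, valid

α = atan 0.45 = 24.23°;  2α = 48.46°
edge 0: e_0 = (+0.45, +2.83);  n_0 = (+0.9876, -0.1570)
edge 4: e_4 = (+0.59, -1.22);  n_4 = (-0.9003, -0.4354)
∠(n_0, n_4) = 145.16°
δ = |180° − 145.16°| = 34.84°
34.84° ≤ 2α = 48.46°  →  valid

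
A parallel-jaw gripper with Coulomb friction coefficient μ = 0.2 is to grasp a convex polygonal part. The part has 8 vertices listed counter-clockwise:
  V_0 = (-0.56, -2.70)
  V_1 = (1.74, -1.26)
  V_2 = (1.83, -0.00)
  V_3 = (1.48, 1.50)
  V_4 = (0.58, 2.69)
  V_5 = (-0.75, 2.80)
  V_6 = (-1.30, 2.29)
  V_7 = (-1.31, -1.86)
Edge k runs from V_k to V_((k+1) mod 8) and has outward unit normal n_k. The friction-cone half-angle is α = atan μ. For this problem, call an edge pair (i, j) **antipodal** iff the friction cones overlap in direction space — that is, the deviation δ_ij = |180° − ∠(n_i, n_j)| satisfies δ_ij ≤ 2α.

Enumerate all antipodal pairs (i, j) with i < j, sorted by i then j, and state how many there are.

count = 4; pairs: (0,5), (1,6), (2,6), (3,7)

α = atan 0.2 = 11.31°;  2α = 22.62°
n_0 = (+0.5307, -0.8476)
n_1 = (+0.9975, -0.0712)
n_2 = (+0.9738, +0.2272)
n_3 = (+0.7976, +0.6032)
n_4 = (+0.0824, +0.9966)
n_5 = (-0.6799, +0.7333)
n_6 = (-1.0000, +0.0024)
n_7 = (-0.7459, -0.6660)
  (0,1): δ = 126.14°  ·
  (0,2): δ = 108.92°  ·
  (0,3): δ = 84.95°  ·
  (0,4): δ = 36.78°  ·
  (0,5): δ = 10.79°  ✓
  (0,6): δ = 57.81°  ·
  (0,7): δ = 99.71°  ·
  (1,2): δ = 162.78°  ·
  (1,3): δ = 138.81°  ·
  (1,4): δ = 90.64°  ·
  (1,5): δ = 43.08°  ·
  (1,6): δ = 3.95°  ✓
  (1,7): δ = 45.85°  ·
  (2,3): δ = 156.03°  ·
  (2,4): δ = 107.86°  ·
  (2,5): δ = 60.30°  ·
  (2,6): δ = 13.27°  ✓
  (2,7): δ = 28.63°  ·
  (3,4): δ = 131.83°  ·
  (3,5): δ = 84.26°  ·
  (3,6): δ = 37.24°  ·
  (3,7): δ = 4.66°  ✓
  (4,5): δ = 132.43°  ·
  (4,6): δ = 85.41°  ·
  (4,7): δ = 43.51°  ·
  (5,6): δ = 132.98°  ·
  (5,7): δ = 91.08°  ·
  (6,7): δ = 138.10°  ·
antipodal pairs: 4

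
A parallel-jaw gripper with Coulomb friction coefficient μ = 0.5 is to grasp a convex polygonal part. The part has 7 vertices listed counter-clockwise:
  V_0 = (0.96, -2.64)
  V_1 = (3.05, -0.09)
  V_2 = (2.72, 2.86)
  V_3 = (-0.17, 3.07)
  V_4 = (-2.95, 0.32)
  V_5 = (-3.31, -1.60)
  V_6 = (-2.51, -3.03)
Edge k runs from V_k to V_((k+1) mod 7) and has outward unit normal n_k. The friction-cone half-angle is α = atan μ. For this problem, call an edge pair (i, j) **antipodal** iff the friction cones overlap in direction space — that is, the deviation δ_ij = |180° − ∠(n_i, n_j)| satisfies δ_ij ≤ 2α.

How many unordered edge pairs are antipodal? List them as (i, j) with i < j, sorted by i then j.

α = atan 0.5 = 26.57°;  2α = 53.13°
n_0 = (+0.7734, -0.6339)
n_1 = (+0.9938, +0.1112)
n_2 = (+0.0725, +0.9974)
n_3 = (-0.7033, +0.7109)
n_4 = (-0.9829, +0.1843)
n_5 = (-0.8727, -0.4882)
n_6 = (+0.1117, -0.9937)
  (0,1): δ = 134.28°  ·
  (0,2): δ = 54.82°  ·
  (0,3): δ = 5.97°  ✓
  (0,4): δ = 28.72°  ✓
  (0,5): δ = 68.56°  ·
  (0,6): δ = 135.75°  ·
  (1,2): δ = 100.54°  ·
  (1,3): δ = 51.69°  ✓
  (1,4): δ = 17.00°  ✓
  (1,5): δ = 22.84°  ✓
  (1,6): δ = 90.03°  ·
  (2,3): δ = 131.15°  ·
  (2,4): δ = 96.46°  ·
  (2,5): δ = 56.62°  ·
  (2,6): δ = 10.57°  ✓
  (3,4): δ = 145.31°  ·
  (3,5): δ = 105.46°  ·
  (3,6): δ = 38.28°  ✓
  (4,5): δ = 140.16°  ·
  (4,6): δ = 72.97°  ·
  (5,6): δ = 112.81°  ·
antipodal pairs: 7

count = 7; pairs: (0,3), (0,4), (1,3), (1,4), (1,5), (2,6), (3,6)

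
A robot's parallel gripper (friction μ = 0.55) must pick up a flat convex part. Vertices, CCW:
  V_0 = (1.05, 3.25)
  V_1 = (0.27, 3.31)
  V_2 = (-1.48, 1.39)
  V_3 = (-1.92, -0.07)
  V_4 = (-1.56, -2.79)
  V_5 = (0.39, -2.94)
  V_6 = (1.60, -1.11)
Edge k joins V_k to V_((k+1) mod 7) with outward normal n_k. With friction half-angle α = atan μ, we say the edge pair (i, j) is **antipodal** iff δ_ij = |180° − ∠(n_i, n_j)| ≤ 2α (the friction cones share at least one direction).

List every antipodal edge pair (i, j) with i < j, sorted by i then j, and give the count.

count = 8; pairs: (0,4), (1,4), (1,5), (1,6), (2,5), (2,6), (3,5), (3,6)

α = atan 0.55 = 28.81°;  2α = 57.62°
n_0 = (+0.0767, +0.9971)
n_1 = (-0.7391, +0.6736)
n_2 = (-0.9575, +0.2886)
n_3 = (-0.9914, -0.1312)
n_4 = (-0.0767, -0.9971)
n_5 = (+0.8341, -0.5515)
n_6 = (+0.9921, +0.1252)
  (0,1): δ = 127.95°  ·
  (0,2): δ = 102.37°  ·
  (0,3): δ = 78.06°  ·
  (0,4): δ = 0.00°  ✓
  (0,5): δ = 60.93°  ·
  (0,6): δ = 101.59°  ·
  (1,2): δ = 154.42°  ·
  (1,3): δ = 130.11°  ·
  (1,4): δ = 52.05°  ✓
  (1,5): δ = 8.88°  ✓
  (1,6): δ = 49.54°  ✓
  (2,3): δ = 155.69°  ·
  (2,4): δ = 77.63°  ·
  (2,5): δ = 16.70°  ✓
  (2,6): δ = 23.96°  ✓
  (3,4): δ = 101.94°  ·
  (3,5): δ = 41.01°  ✓
  (3,6): δ = 0.35°  ✓
  (4,5): δ = 119.07°  ·
  (4,6): δ = 78.41°  ·
  (5,6): δ = 139.34°  ·
antipodal pairs: 8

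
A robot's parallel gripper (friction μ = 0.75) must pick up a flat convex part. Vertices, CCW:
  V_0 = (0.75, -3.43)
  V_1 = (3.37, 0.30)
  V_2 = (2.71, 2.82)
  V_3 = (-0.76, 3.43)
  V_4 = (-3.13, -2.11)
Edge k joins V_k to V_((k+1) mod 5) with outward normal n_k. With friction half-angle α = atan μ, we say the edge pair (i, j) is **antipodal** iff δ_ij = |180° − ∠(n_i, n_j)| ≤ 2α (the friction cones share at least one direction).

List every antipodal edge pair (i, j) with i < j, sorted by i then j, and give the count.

count = 5; pairs: (0,2), (0,3), (1,3), (1,4), (2,4)

α = atan 0.75 = 36.87°;  2α = 73.74°
n_0 = (+0.8183, -0.5748)
n_1 = (+0.9674, +0.2534)
n_2 = (+0.1731, +0.9849)
n_3 = (-0.9194, +0.3933)
n_4 = (-0.3221, -0.9467)
  (0,1): δ = 130.24°  ·
  (0,2): δ = 64.89°  ✓
  (0,3): δ = 11.92°  ✓
  (0,4): δ = 106.30°  ·
  (1,2): δ = 114.65°  ·
  (1,3): δ = 37.84°  ✓
  (1,4): δ = 56.53°  ✓
  (2,3): δ = 103.19°  ·
  (2,4): δ = 8.82°  ✓
  (3,4): δ = 85.63°  ·
antipodal pairs: 5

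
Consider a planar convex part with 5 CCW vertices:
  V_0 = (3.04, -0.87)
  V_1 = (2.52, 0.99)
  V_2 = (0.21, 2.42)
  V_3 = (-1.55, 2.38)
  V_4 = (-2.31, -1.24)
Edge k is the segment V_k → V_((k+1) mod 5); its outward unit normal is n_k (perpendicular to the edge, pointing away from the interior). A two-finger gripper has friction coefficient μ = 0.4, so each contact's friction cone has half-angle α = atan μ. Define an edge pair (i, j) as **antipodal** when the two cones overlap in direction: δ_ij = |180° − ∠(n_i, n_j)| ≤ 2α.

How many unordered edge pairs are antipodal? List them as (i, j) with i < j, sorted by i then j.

α = atan 0.4 = 21.80°;  2α = 43.60°
n_0 = (+0.9631, +0.2692)
n_1 = (+0.5264, +0.8503)
n_2 = (-0.0227, +0.9997)
n_3 = (-0.9787, +0.2055)
n_4 = (+0.0690, -0.9976)
  (0,1): δ = 137.38°  ·
  (0,2): δ = 104.32°  ·
  (0,3): δ = 27.48°  ✓
  (0,4): δ = 78.34°  ·
  (1,2): δ = 146.94°  ·
  (1,3): δ = 70.10°  ·
  (1,4): δ = 35.72°  ✓
  (2,3): δ = 103.16°  ·
  (2,4): δ = 2.65°  ✓
  (3,4): δ = 74.19°  ·
antipodal pairs: 3

count = 3; pairs: (0,3), (1,4), (2,4)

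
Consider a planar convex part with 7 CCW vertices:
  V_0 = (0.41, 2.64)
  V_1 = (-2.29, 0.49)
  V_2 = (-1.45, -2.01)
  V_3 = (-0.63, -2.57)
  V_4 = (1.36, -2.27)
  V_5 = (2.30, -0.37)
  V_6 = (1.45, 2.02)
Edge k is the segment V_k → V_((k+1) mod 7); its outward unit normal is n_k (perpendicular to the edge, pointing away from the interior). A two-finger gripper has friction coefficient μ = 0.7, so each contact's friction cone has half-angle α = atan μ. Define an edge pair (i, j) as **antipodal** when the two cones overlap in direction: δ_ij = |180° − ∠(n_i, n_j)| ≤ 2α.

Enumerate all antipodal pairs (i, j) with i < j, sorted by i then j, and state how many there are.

α = atan 0.7 = 34.99°;  2α = 69.98°
n_0 = (-0.6229, +0.7823)
n_1 = (-0.9479, -0.3185)
n_2 = (-0.5640, -0.8258)
n_3 = (+0.1491, -0.9888)
n_4 = (+0.8963, -0.4434)
n_5 = (+0.9422, +0.3351)
n_6 = (+0.5121, +0.8589)
  (0,1): δ = 109.96°  ·
  (0,2): δ = 72.86°  ·
  (0,3): δ = 29.96°  ✓
  (0,4): δ = 25.15°  ✓
  (0,5): δ = 71.05°  ·
  (0,6): δ = 110.67°  ·
  (1,2): δ = 142.90°  ·
  (1,3): δ = 100.00°  ·
  (1,4): δ = 44.90°  ✓
  (1,5): δ = 1.01°  ✓
  (1,6): δ = 40.63°  ✓
  (2,3): δ = 137.10°  ·
  (2,4): δ = 81.99°  ·
  (2,5): δ = 36.09°  ✓
  (2,6): δ = 3.53°  ✓
  (3,4): δ = 124.90°  ·
  (3,5): δ = 79.00°  ·
  (3,6): δ = 39.37°  ✓
  (4,5): δ = 134.10°  ·
  (4,6): δ = 94.48°  ·
  (5,6): δ = 140.38°  ·
antipodal pairs: 8

count = 8; pairs: (0,3), (0,4), (1,4), (1,5), (1,6), (2,5), (2,6), (3,6)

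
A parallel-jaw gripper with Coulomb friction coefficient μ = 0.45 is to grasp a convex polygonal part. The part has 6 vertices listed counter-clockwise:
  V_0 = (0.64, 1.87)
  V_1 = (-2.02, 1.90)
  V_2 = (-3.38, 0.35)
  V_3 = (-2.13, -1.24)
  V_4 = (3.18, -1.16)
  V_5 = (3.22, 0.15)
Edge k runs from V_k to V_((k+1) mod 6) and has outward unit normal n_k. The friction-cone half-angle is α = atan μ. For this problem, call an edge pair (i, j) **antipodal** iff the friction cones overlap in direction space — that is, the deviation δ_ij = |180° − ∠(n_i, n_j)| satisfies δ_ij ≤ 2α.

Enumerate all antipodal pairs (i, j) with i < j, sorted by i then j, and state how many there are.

count = 6; pairs: (0,3), (1,3), (1,4), (2,4), (2,5), (3,5)

α = atan 0.45 = 24.23°;  2α = 48.46°
n_0 = (+0.0113, +0.9999)
n_1 = (-0.7517, +0.6595)
n_2 = (-0.7861, -0.6180)
n_3 = (+0.0151, -0.9999)
n_4 = (+0.9995, -0.0305)
n_5 = (+0.5547, +0.8321)
  (0,1): δ = 130.62°  ·
  (0,2): δ = 51.18°  ·
  (0,3): δ = 1.51°  ✓
  (0,4): δ = 88.90°  ·
  (0,5): δ = 146.96°  ·
  (1,2): δ = 100.56°  ·
  (1,3): δ = 47.87°  ✓
  (1,4): δ = 39.52°  ✓
  (1,5): δ = 97.57°  ·
  (2,3): δ = 127.31°  ·
  (2,4): δ = 39.92°  ✓
  (2,5): δ = 18.14°  ✓
  (3,4): δ = 92.61°  ·
  (3,5): δ = 34.55°  ✓
  (4,5): δ = 121.94°  ·
antipodal pairs: 6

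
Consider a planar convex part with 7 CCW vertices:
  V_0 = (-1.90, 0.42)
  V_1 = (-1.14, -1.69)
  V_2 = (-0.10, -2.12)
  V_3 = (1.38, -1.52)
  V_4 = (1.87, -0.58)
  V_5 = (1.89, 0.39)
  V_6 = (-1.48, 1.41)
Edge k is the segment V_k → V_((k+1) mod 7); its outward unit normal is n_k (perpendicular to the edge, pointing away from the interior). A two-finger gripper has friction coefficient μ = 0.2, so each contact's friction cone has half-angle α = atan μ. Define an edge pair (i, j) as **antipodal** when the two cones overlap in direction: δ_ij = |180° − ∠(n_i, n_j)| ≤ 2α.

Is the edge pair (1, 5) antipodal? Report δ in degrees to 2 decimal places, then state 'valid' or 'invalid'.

α = atan 0.2 = 11.31°;  2α = 22.62°
edge 1: e_1 = (+1.04, -0.43);  n_1 = (-0.3821, -0.9241)
edge 5: e_5 = (-3.37, +1.02);  n_5 = (+0.2897, +0.9571)
∠(n_1, n_5) = 174.38°
δ = |180° − 174.38°| = 5.62°
5.62° ≤ 2α = 22.62°  →  valid

δ = 5.62°, valid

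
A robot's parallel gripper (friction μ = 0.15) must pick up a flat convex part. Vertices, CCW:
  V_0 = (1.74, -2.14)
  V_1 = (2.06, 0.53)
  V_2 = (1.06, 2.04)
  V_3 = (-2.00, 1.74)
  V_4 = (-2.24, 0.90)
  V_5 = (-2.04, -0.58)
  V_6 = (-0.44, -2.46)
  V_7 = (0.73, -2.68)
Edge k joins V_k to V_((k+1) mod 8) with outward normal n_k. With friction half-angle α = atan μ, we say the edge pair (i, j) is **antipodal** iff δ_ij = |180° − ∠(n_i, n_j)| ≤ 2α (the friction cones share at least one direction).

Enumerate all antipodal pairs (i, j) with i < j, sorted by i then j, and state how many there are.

α = atan 0.15 = 8.53°;  2α = 17.06°
n_0 = (+0.9929, -0.1190)
n_1 = (+0.8337, +0.5521)
n_2 = (-0.0976, +0.9952)
n_3 = (-0.9615, +0.2747)
n_4 = (-0.9910, -0.1339)
n_5 = (-0.7615, -0.6481)
n_6 = (-0.1848, -0.9828)
n_7 = (+0.4715, -0.8819)
  (0,1): δ = 139.65°  ·
  (0,2): δ = 77.57°  ·
  (0,3): δ = 9.11°  ✓
  (0,4): δ = 14.53°  ✓
  (0,5): δ = 47.23°  ·
  (0,6): δ = 86.19°  ·
  (0,7): δ = 124.97°  ·
  (1,2): δ = 117.92°  ·
  (1,3): δ = 49.46°  ·
  (1,4): δ = 25.82°  ·
  (1,5): δ = 6.89°  ✓
  (1,6): δ = 45.84°  ·
  (1,7): δ = 84.62°  ·
  (2,3): δ = 111.54°  ·
  (2,4): δ = 87.90°  ·
  (2,5): δ = 55.20°  ·
  (2,6): δ = 16.25°  ✓
  (2,7): δ = 22.53°  ·
  (3,4): δ = 156.36°  ·
  (3,5): δ = 123.65°  ·
  (3,6): δ = 84.70°  ·
  (3,7): δ = 45.92°  ·
  (4,5): δ = 147.30°  ·
  (4,6): δ = 108.35°  ·
  (4,7): δ = 69.56°  ·
  (5,6): δ = 141.05°  ·
  (5,7): δ = 102.27°  ·
  (6,7): δ = 141.22°  ·
antipodal pairs: 4

count = 4; pairs: (0,3), (0,4), (1,5), (2,6)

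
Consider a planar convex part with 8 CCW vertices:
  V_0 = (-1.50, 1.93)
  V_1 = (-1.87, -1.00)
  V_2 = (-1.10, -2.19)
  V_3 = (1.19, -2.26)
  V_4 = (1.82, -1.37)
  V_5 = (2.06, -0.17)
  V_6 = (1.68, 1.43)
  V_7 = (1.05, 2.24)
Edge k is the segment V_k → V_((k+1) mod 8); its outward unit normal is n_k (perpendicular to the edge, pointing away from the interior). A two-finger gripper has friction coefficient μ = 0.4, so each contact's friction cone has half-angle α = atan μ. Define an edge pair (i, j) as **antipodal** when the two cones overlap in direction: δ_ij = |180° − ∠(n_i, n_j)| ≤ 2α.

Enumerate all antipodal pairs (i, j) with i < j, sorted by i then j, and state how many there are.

α = atan 0.4 = 21.80°;  2α = 43.60°
n_0 = (-0.9921, +0.1253)
n_1 = (-0.8396, -0.5433)
n_2 = (-0.0306, -0.9995)
n_3 = (+0.8162, -0.5778)
n_4 = (+0.9806, -0.1961)
n_5 = (+0.9729, +0.2311)
n_6 = (+0.7894, +0.6139)
n_7 = (-0.1207, +0.9927)
  (0,1): δ = 139.90°  ·
  (0,2): δ = 84.55°  ·
  (0,3): δ = 28.10°  ✓
  (0,4): δ = 4.11°  ✓
  (0,5): δ = 20.56°  ✓
  (0,6): δ = 45.07°  ·
  (0,7): δ = 104.13°  ·
  (1,2): δ = 124.66°  ·
  (1,3): δ = 68.20°  ·
  (1,4): δ = 44.22°  ·
  (1,5): δ = 19.55°  ✓
  (1,6): δ = 4.97°  ✓
  (1,7): δ = 64.03°  ·
  (2,3): δ = 123.54°  ·
  (2,4): δ = 99.56°  ·
  (2,5): δ = 74.89°  ·
  (2,6): δ = 50.37°  ·
  (2,7): δ = 8.68°  ✓
  (3,4): δ = 156.02°  ·
  (3,5): δ = 131.35°  ·
  (3,6): δ = 106.83°  ·
  (3,7): δ = 47.78°  ·
  (4,5): δ = 155.33°  ·
  (4,6): δ = 130.82°  ·
  (4,7): δ = 71.76°  ·
  (5,6): δ = 155.49°  ·
  (5,7): δ = 96.43°  ·
  (6,7): δ = 120.94°  ·
antipodal pairs: 6

count = 6; pairs: (0,3), (0,4), (0,5), (1,5), (1,6), (2,7)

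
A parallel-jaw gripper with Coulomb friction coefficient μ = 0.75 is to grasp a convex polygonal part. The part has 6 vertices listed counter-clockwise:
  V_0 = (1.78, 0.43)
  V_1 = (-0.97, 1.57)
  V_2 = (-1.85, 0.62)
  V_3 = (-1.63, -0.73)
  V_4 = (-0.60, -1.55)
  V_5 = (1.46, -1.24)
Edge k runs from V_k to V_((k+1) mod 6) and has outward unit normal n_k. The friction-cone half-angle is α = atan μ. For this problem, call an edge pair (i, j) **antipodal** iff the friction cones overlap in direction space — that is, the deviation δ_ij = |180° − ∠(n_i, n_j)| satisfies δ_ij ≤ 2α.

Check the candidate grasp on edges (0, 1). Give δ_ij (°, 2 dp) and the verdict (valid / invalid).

α = atan 0.75 = 36.87°;  2α = 73.74°
edge 0: e_0 = (-2.75, +1.14);  n_0 = (+0.3829, +0.9238)
edge 1: e_1 = (-0.88, -0.95);  n_1 = (-0.7336, +0.6796)
∠(n_0, n_1) = 69.71°
δ = |180° − 69.71°| = 110.29°
110.29° > 2α = 73.74°  →  invalid

δ = 110.29°, invalid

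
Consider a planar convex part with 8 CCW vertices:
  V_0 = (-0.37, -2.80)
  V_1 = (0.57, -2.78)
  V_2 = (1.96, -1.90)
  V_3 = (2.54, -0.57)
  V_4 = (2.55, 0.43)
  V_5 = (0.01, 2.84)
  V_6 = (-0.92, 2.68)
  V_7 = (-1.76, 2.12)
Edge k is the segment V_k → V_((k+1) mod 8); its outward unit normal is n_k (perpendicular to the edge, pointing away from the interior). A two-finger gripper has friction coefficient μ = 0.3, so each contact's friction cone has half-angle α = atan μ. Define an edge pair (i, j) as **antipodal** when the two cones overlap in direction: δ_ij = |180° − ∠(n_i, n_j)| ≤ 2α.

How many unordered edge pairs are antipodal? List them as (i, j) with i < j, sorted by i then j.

α = atan 0.3 = 16.70°;  2α = 33.40°
n_0 = (+0.0213, -0.9998)
n_1 = (+0.5349, -0.8449)
n_2 = (+0.9166, -0.3997)
n_3 = (+1.0000, -0.0100)
n_4 = (+0.6883, +0.7254)
n_5 = (-0.1696, +0.9855)
n_6 = (-0.5547, +0.8321)
n_7 = (-0.9623, -0.2719)
  (0,1): δ = 148.88°  ·
  (0,2): δ = 114.78°  ·
  (0,3): δ = 91.79°  ·
  (0,4): δ = 44.71°  ·
  (0,5): δ = 8.54°  ✓
  (0,6): δ = 32.47°  ✓
  (0,7): δ = 104.56°  ·
  (1,2): δ = 145.90°  ·
  (1,3): δ = 122.91°  ·
  (1,4): δ = 75.83°  ·
  (1,5): δ = 22.58°  ✓
  (1,6): δ = 1.35°  ✓
  (1,7): δ = 73.44°  ·
  (2,3): δ = 157.01°  ·
  (2,4): δ = 109.93°  ·
  (2,5): δ = 56.68°  ·
  (2,6): δ = 32.75°  ✓
  (2,7): δ = 39.34°  ·
  (3,4): δ = 132.92°  ·
  (3,5): δ = 79.67°  ·
  (3,6): δ = 55.74°  ·
  (3,7): δ = 16.35°  ✓
  (4,5): δ = 126.74°  ·
  (4,6): δ = 102.81°  ·
  (4,7): δ = 30.73°  ✓
  (5,6): δ = 156.07°  ·
  (5,7): δ = 83.99°  ·
  (6,7): δ = 107.91°  ·
antipodal pairs: 7

count = 7; pairs: (0,5), (0,6), (1,5), (1,6), (2,6), (3,7), (4,7)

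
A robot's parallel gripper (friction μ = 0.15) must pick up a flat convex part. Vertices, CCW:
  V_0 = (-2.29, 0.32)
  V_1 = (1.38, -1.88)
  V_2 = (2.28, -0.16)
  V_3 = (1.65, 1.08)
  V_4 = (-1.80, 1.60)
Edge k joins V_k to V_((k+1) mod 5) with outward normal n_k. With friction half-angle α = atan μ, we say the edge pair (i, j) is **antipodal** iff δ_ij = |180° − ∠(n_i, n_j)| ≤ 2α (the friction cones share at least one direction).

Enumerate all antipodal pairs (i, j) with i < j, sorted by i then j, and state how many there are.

count = 1; pairs: (1,4)

α = atan 0.15 = 8.53°;  2α = 17.06°
n_0 = (-0.5142, -0.8577)
n_1 = (+0.8860, -0.4636)
n_2 = (+0.8915, +0.4530)
n_3 = (+0.1490, +0.9888)
n_4 = (-0.9339, +0.3575)
  (0,1): δ = 86.68°  ·
  (0,2): δ = 32.13°  ·
  (0,3): δ = 22.37°  ·
  (0,4): δ = 99.99°  ·
  (1,2): δ = 125.45°  ·
  (1,3): δ = 70.95°  ·
  (1,4): δ = 6.67°  ✓
  (2,3): δ = 125.50°  ·
  (2,4): δ = 47.88°  ·
  (3,4): δ = 102.38°  ·
antipodal pairs: 1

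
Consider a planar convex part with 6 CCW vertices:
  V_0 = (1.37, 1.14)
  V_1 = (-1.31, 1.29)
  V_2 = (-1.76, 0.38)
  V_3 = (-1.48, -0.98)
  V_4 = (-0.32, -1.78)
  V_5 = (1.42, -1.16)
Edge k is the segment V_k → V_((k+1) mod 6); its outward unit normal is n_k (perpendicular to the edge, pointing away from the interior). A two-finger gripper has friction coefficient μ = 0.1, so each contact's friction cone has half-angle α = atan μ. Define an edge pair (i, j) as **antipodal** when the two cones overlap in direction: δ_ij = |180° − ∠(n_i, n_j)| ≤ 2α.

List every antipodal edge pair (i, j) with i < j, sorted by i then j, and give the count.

count = 1; pairs: (2,5)

α = atan 0.1 = 5.71°;  2α = 11.42°
n_0 = (+0.0559, +0.9984)
n_1 = (-0.8964, +0.4433)
n_2 = (-0.9795, -0.2017)
n_3 = (-0.5677, -0.8232)
n_4 = (+0.3357, -0.9420)
n_5 = (+0.9998, +0.0217)
  (0,1): δ = 113.11°  ·
  (0,2): δ = 75.16°  ·
  (0,3): δ = 31.39°  ·
  (0,4): δ = 22.82°  ·
  (0,5): δ = 94.45°  ·
  (1,2): δ = 142.05°  ·
  (1,3): δ = 98.28°  ·
  (1,4): δ = 44.08°  ·
  (1,5): δ = 27.56°  ·
  (2,3): δ = 136.23°  ·
  (2,4): δ = 82.02°  ·
  (2,5): δ = 10.39°  ✓
  (3,4): δ = 125.80°  ·
  (3,5): δ = 54.16°  ·
  (4,5): δ = 108.37°  ·
antipodal pairs: 1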